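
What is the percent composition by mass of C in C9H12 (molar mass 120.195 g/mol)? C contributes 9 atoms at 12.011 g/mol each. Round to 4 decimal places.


pct = 100 * (n_elem * M_elem) / M_total
mass_contribution = 9 * 12.011 = 108.099 g/mol
pct = 100 * 108.099 / 120.195
pct = 89.93635343 %, rounded to 4 dp:

89.9364 %


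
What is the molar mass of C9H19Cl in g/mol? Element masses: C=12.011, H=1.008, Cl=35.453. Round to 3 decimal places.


M = sum(count * atomic_mass) over atoms.
M = 9*12.011 + 19*1.008 + 1*35.453
M = 108.099 + 19.152 + 35.453
M = 162.704 g/mol, rounded to 3 dp:

162.704 g/mol


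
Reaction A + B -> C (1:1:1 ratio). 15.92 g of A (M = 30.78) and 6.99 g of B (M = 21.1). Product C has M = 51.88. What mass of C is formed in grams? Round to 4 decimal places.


Find moles of each reactant; the smaller value is the limiting reagent in a 1:1:1 reaction, so moles_C equals moles of the limiter.
n_A = mass_A / M_A = 15.92 / 30.78 = 0.517219 mol
n_B = mass_B / M_B = 6.99 / 21.1 = 0.33128 mol
Limiting reagent: B (smaller), n_limiting = 0.33128 mol
mass_C = n_limiting * M_C = 0.33128 * 51.88
mass_C = 17.1868064 g, rounded to 4 dp:

17.1868 g


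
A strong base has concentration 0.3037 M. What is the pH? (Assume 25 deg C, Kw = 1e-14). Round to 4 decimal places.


A strong base dissociates completely, so [OH-] equals the given concentration.
pOH = -log10([OH-]) = -log10(0.3037) = 0.517555
pH = 14 - pOH = 14 - 0.517555
pH = 13.482445, rounded to 4 dp:

13.4824


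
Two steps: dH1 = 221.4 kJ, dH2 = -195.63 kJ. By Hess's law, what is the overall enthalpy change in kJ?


Hess's law: enthalpy is a state function, so add the step enthalpies.
dH_total = dH1 + dH2 = 221.4 + (-195.63)
dH_total = 25.77 kJ:

25.77 kJ


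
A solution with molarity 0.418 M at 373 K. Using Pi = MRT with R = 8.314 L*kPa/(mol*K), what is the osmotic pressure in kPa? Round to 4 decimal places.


Osmotic pressure (van't Hoff): Pi = M*R*T.
RT = 8.314 * 373 = 3101.122
Pi = 0.418 * 3101.122
Pi = 1296.268996 kPa, rounded to 4 dp:

1296.2690 kPa


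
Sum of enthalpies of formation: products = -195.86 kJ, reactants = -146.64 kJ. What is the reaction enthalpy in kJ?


dH_rxn = sum(dH_f products) - sum(dH_f reactants)
dH_rxn = -195.86 - (-146.64)
dH_rxn = -49.22 kJ:

-49.22 kJ


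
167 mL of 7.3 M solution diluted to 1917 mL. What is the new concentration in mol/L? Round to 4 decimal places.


Dilution: M1*V1 = M2*V2, solve for M2.
M2 = M1*V1 / V2
M2 = 7.3 * 167 / 1917
M2 = 1219.1 / 1917
M2 = 0.63594158 mol/L, rounded to 4 dp:

0.6359 mol/L


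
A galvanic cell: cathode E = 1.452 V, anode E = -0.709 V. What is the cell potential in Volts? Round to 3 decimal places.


Standard cell potential: E_cell = E_cathode - E_anode.
E_cell = 1.452 - (-0.709)
E_cell = 2.161 V, rounded to 3 dp:

2.161 V


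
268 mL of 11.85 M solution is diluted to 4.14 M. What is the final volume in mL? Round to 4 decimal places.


Dilution: M1*V1 = M2*V2, solve for V2.
V2 = M1*V1 / M2
V2 = 11.85 * 268 / 4.14
V2 = 3175.8 / 4.14
V2 = 767.10144928 mL, rounded to 4 dp:

767.1014 mL


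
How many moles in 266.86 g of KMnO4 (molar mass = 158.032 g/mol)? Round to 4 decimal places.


n = mass / M
n = 266.86 / 158.032
n = 1.68864534 mol, rounded to 4 dp:

1.6886 mol


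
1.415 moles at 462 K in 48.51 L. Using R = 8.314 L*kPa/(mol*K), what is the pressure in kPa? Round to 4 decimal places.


PV = nRT, solve for P = nRT / V.
nRT = 1.415 * 8.314 * 462 = 5435.1112
P = 5435.1112 / 48.51
P = 112.04104721 kPa, rounded to 4 dp:

112.0410 kPa


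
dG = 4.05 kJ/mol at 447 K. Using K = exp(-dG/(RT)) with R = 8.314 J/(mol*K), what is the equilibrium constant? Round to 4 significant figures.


dG is in kJ/mol; multiply by 1000 to match R in J/(mol*K).
RT = 8.314 * 447 = 3716.358 J/mol
exponent = -dG*1000 / (RT) = -(4.05*1000) / 3716.358 = -1.0897766
K = exp(-1.0897766)
K = 0.33629161, rounded to 4 significant figures:

0.3363


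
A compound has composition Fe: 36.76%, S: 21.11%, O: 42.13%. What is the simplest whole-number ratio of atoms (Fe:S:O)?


Assume 100 g of compound, divide each mass% by atomic mass to get moles, then normalize by the smallest to get a raw atom ratio.
Moles per 100 g: Fe: 36.76/55.845 = 0.6583, S: 21.11/32.065 = 0.6584, O: 42.13/15.999 = 2.6333
Raw ratio (divide by min = 0.6583): Fe: 1.0, S: 1.0, O: 4.0
Multiply by 1 to clear fractions: Fe: 1.0 ~= 1, S: 1.0 ~= 1, O: 4.0 ~= 4
Reduce by GCD to get the simplest whole-number ratio:

1:1:4


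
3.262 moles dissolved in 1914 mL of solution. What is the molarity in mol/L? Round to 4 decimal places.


Convert volume to liters: V_L = V_mL / 1000.
V_L = 1914 / 1000 = 1.914 L
M = n / V_L = 3.262 / 1.914
M = 1.70428422 mol/L, rounded to 4 dp:

1.7043 mol/L


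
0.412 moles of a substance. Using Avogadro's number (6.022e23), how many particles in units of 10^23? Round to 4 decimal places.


N = n * NA, then divide by 1e23 for the requested units.
N / 1e23 = n * 6.022
N / 1e23 = 0.412 * 6.022
N / 1e23 = 2.481064, rounded to 4 dp:

2.4811


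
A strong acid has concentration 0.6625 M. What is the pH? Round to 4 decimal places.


A strong acid dissociates completely, so [H+] equals the given concentration.
pH = -log10([H+]) = -log10(0.6625)
pH = 0.17881412, rounded to 4 dp:

0.1788


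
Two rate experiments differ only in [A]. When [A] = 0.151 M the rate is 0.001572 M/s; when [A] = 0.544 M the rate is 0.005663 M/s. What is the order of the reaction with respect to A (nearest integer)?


Rate is proportional to [A]^n, so rate2/rate1 = ([A]2/[A]1)^n. Take logs to solve for n.
rate2/rate1 = 0.005663 / 0.001572 = 3.6024
[A]2/[A]1 = 0.544 / 0.151 = 3.6026
n = ln(3.6024) / ln(3.6026) = 1.0
Nearest integer order:

1


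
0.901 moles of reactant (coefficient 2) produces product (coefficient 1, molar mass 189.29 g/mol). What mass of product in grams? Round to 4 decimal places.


Use the coefficient ratio to convert reactant moles to product moles, then multiply by the product's molar mass.
moles_P = moles_R * (coeff_P / coeff_R) = 0.901 * (1/2) = 0.4505
mass_P = moles_P * M_P = 0.4505 * 189.29
mass_P = 85.275145 g, rounded to 4 dp:

85.2751 g


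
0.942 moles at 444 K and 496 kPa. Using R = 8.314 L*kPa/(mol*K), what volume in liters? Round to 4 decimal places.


PV = nRT, solve for V = nRT / P.
nRT = 0.942 * 8.314 * 444 = 3477.3139
V = 3477.3139 / 496
V = 7.01071351 L, rounded to 4 dp:

7.0107 L


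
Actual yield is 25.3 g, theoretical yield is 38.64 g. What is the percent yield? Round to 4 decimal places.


% yield = 100 * actual / theoretical
% yield = 100 * 25.3 / 38.64
% yield = 65.47619048 %, rounded to 4 dp:

65.4762 %


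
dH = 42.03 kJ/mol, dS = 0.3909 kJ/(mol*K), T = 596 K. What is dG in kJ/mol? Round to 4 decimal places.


Gibbs: dG = dH - T*dS (consistent units, dS already in kJ/(mol*K)).
T*dS = 596 * 0.3909 = 232.9764
dG = 42.03 - (232.9764)
dG = -190.9464 kJ/mol, rounded to 4 dp:

-190.9464 kJ/mol


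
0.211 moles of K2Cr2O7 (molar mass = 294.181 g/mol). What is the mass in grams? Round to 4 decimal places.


mass = n * M
mass = 0.211 * 294.181
mass = 62.072191 g, rounded to 4 dp:

62.0722 g


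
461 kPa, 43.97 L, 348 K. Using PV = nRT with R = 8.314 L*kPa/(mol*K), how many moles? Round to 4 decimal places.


PV = nRT, solve for n = PV / (RT).
PV = 461 * 43.97 = 20270.17
RT = 8.314 * 348 = 2893.272
n = 20270.17 / 2893.272
n = 7.00596764 mol, rounded to 4 dp:

7.0060 mol


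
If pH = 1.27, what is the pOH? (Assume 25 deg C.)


At 25 deg C, pH + pOH = 14.
pOH = 14 - pH = 14 - 1.27
pOH = 12.73:

12.73


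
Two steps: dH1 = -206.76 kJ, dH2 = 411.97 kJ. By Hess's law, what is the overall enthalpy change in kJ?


Hess's law: enthalpy is a state function, so add the step enthalpies.
dH_total = dH1 + dH2 = -206.76 + (411.97)
dH_total = 205.21 kJ:

205.21 kJ


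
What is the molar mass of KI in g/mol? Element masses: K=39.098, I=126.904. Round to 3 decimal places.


M = sum(count * atomic_mass) over atoms.
M = 1*39.098 + 1*126.904
M = 39.098 + 126.904
M = 166.002 g/mol, rounded to 3 dp:

166.002 g/mol


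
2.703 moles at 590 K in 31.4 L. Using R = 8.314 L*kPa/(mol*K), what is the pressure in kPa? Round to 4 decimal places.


PV = nRT, solve for P = nRT / V.
nRT = 2.703 * 8.314 * 590 = 13258.9178
P = 13258.9178 / 31.4
P = 422.25852866 kPa, rounded to 4 dp:

422.2585 kPa


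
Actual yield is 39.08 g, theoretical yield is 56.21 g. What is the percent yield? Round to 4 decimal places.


% yield = 100 * actual / theoretical
% yield = 100 * 39.08 / 56.21
% yield = 69.52499555 %, rounded to 4 dp:

69.5250 %


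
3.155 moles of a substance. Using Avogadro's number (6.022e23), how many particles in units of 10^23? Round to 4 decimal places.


N = n * NA, then divide by 1e23 for the requested units.
N / 1e23 = n * 6.022
N / 1e23 = 3.155 * 6.022
N / 1e23 = 18.99941, rounded to 4 dp:

18.9994


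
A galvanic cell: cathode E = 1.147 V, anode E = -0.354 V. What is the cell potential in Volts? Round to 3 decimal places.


Standard cell potential: E_cell = E_cathode - E_anode.
E_cell = 1.147 - (-0.354)
E_cell = 1.501 V, rounded to 3 dp:

1.501 V


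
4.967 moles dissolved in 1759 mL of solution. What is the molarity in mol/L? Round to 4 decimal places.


Convert volume to liters: V_L = V_mL / 1000.
V_L = 1759 / 1000 = 1.759 L
M = n / V_L = 4.967 / 1.759
M = 2.8237635 mol/L, rounded to 4 dp:

2.8238 mol/L


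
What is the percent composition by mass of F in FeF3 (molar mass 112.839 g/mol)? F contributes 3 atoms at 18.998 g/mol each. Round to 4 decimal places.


pct = 100 * (n_elem * M_elem) / M_total
mass_contribution = 3 * 18.998 = 56.994 g/mol
pct = 100 * 56.994 / 112.839
pct = 50.50913248 %, rounded to 4 dp:

50.5091 %


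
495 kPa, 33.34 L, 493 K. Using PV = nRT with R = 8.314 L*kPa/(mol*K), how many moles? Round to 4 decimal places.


PV = nRT, solve for n = PV / (RT).
PV = 495 * 33.34 = 16503.3
RT = 8.314 * 493 = 4098.802
n = 16503.3 / 4098.802
n = 4.02637161 mol, rounded to 4 dp:

4.0264 mol


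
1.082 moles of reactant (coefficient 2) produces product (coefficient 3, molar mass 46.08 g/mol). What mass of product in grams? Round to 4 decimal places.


Use the coefficient ratio to convert reactant moles to product moles, then multiply by the product's molar mass.
moles_P = moles_R * (coeff_P / coeff_R) = 1.082 * (3/2) = 1.623
mass_P = moles_P * M_P = 1.623 * 46.08
mass_P = 74.78784 g, rounded to 4 dp:

74.7878 g


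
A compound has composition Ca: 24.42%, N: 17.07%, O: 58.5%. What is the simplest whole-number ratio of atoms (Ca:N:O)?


Assume 100 g of compound, divide each mass% by atomic mass to get moles, then normalize by the smallest to get a raw atom ratio.
Moles per 100 g: Ca: 24.42/40.078 = 0.6093, N: 17.07/14.007 = 1.2187, O: 58.5/15.999 = 3.6565
Raw ratio (divide by min = 0.6093): Ca: 1.0, N: 2.0, O: 6.001
Multiply by 1 to clear fractions: Ca: 1.0 ~= 1, N: 2.0 ~= 2, O: 6.001 ~= 6
Reduce by GCD to get the simplest whole-number ratio:

1:2:6


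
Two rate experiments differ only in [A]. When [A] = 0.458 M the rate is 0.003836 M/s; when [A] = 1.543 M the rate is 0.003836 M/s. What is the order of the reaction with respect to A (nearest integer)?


Rate is proportional to [A]^n, so rate2/rate1 = ([A]2/[A]1)^n. Take logs to solve for n.
rate2/rate1 = 0.003836 / 0.003836 = 1.0
[A]2/[A]1 = 1.543 / 0.458 = 3.369
n = ln(1.0) / ln(3.369) = 0.0
Nearest integer order:

0


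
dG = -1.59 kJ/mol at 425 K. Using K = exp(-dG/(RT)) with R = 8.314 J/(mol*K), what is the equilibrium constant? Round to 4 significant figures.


dG is in kJ/mol; multiply by 1000 to match R in J/(mol*K).
RT = 8.314 * 425 = 3533.45 J/mol
exponent = -dG*1000 / (RT) = -(-1.59*1000) / 3533.45 = 0.44998514
K = exp(0.44998514)
K = 1.5682889, rounded to 4 significant figures:

1.568


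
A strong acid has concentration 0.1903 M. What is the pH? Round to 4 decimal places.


A strong acid dissociates completely, so [H+] equals the given concentration.
pH = -log10([H+]) = -log10(0.1903)
pH = 0.72056121, rounded to 4 dp:

0.7206


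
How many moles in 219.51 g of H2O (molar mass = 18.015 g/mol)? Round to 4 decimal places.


n = mass / M
n = 219.51 / 18.015
n = 12.18484596 mol, rounded to 4 dp:

12.1848 mol


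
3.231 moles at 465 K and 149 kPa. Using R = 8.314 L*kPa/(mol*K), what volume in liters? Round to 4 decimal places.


PV = nRT, solve for V = nRT / P.
nRT = 3.231 * 8.314 * 465 = 12491.0783
V = 12491.0783 / 149
V = 83.83274027 L, rounded to 4 dp:

83.8327 L


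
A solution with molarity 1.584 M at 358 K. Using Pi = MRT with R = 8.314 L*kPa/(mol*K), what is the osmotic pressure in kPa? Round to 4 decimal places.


Osmotic pressure (van't Hoff): Pi = M*R*T.
RT = 8.314 * 358 = 2976.412
Pi = 1.584 * 2976.412
Pi = 4714.636608 kPa, rounded to 4 dp:

4714.6366 kPa


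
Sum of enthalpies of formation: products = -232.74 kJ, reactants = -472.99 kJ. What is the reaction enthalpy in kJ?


dH_rxn = sum(dH_f products) - sum(dH_f reactants)
dH_rxn = -232.74 - (-472.99)
dH_rxn = 240.25 kJ:

240.25 kJ


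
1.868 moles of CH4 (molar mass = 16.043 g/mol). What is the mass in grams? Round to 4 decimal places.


mass = n * M
mass = 1.868 * 16.043
mass = 29.968324 g, rounded to 4 dp:

29.9683 g


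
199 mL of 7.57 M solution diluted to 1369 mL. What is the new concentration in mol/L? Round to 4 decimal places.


Dilution: M1*V1 = M2*V2, solve for M2.
M2 = M1*V1 / V2
M2 = 7.57 * 199 / 1369
M2 = 1506.43 / 1369
M2 = 1.10038714 mol/L, rounded to 4 dp:

1.1004 mol/L


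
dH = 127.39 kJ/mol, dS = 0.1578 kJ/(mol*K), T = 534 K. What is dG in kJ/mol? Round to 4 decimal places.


Gibbs: dG = dH - T*dS (consistent units, dS already in kJ/(mol*K)).
T*dS = 534 * 0.1578 = 84.2652
dG = 127.39 - (84.2652)
dG = 43.1248 kJ/mol, rounded to 4 dp:

43.1248 kJ/mol


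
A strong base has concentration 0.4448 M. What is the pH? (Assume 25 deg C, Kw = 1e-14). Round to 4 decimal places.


A strong base dissociates completely, so [OH-] equals the given concentration.
pOH = -log10([OH-]) = -log10(0.4448) = 0.351835
pH = 14 - pOH = 14 - 0.351835
pH = 13.648165, rounded to 4 dp:

13.6482


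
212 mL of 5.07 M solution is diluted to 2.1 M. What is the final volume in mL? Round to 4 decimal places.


Dilution: M1*V1 = M2*V2, solve for V2.
V2 = M1*V1 / M2
V2 = 5.07 * 212 / 2.1
V2 = 1074.84 / 2.1
V2 = 511.82857143 mL, rounded to 4 dp:

511.8286 mL


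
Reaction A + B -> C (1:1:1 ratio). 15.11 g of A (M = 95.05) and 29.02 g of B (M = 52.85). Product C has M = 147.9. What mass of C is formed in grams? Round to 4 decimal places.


Find moles of each reactant; the smaller value is the limiting reagent in a 1:1:1 reaction, so moles_C equals moles of the limiter.
n_A = mass_A / M_A = 15.11 / 95.05 = 0.158969 mol
n_B = mass_B / M_B = 29.02 / 52.85 = 0.549101 mol
Limiting reagent: A (smaller), n_limiting = 0.158969 mol
mass_C = n_limiting * M_C = 0.158969 * 147.9
mass_C = 23.5115151 g, rounded to 4 dp:

23.5115 g


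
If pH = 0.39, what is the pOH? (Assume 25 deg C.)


At 25 deg C, pH + pOH = 14.
pOH = 14 - pH = 14 - 0.39
pOH = 13.61:

13.61


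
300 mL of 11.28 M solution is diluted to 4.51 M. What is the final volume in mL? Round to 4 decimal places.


Dilution: M1*V1 = M2*V2, solve for V2.
V2 = M1*V1 / M2
V2 = 11.28 * 300 / 4.51
V2 = 3384.0 / 4.51
V2 = 750.33259424 mL, rounded to 4 dp:

750.3326 mL


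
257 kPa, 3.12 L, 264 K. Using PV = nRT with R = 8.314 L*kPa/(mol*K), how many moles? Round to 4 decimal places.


PV = nRT, solve for n = PV / (RT).
PV = 257 * 3.12 = 801.84
RT = 8.314 * 264 = 2194.896
n = 801.84 / 2194.896
n = 0.36532027 mol, rounded to 4 dp:

0.3653 mol


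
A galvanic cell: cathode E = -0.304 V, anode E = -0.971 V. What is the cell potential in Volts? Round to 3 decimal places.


Standard cell potential: E_cell = E_cathode - E_anode.
E_cell = -0.304 - (-0.971)
E_cell = 0.667 V, rounded to 3 dp:

0.667 V


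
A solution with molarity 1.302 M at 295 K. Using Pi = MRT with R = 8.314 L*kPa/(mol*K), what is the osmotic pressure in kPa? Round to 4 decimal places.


Osmotic pressure (van't Hoff): Pi = M*R*T.
RT = 8.314 * 295 = 2452.63
Pi = 1.302 * 2452.63
Pi = 3193.32426 kPa, rounded to 4 dp:

3193.3243 kPa


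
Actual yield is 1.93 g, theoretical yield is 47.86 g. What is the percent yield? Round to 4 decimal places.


% yield = 100 * actual / theoretical
% yield = 100 * 1.93 / 47.86
% yield = 4.03259507 %, rounded to 4 dp:

4.0326 %


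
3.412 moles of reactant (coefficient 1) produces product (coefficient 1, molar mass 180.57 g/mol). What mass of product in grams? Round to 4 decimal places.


Use the coefficient ratio to convert reactant moles to product moles, then multiply by the product's molar mass.
moles_P = moles_R * (coeff_P / coeff_R) = 3.412 * (1/1) = 3.412
mass_P = moles_P * M_P = 3.412 * 180.57
mass_P = 616.10484 g, rounded to 4 dp:

616.1048 g


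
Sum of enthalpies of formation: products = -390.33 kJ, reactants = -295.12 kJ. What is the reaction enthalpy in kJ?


dH_rxn = sum(dH_f products) - sum(dH_f reactants)
dH_rxn = -390.33 - (-295.12)
dH_rxn = -95.21 kJ:

-95.21 kJ


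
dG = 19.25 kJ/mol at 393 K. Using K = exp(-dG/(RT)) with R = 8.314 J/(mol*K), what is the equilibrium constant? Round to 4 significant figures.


dG is in kJ/mol; multiply by 1000 to match R in J/(mol*K).
RT = 8.314 * 393 = 3267.402 J/mol
exponent = -dG*1000 / (RT) = -(19.25*1000) / 3267.402 = -5.89153095
K = exp(-5.89153095)
K = 0.0027627438, rounded to 4 significant figures:

0.002763


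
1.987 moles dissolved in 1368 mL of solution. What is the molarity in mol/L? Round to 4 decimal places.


Convert volume to liters: V_L = V_mL / 1000.
V_L = 1368 / 1000 = 1.368 L
M = n / V_L = 1.987 / 1.368
M = 1.45248538 mol/L, rounded to 4 dp:

1.4525 mol/L


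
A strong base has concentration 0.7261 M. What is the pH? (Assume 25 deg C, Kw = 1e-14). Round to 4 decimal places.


A strong base dissociates completely, so [OH-] equals the given concentration.
pOH = -log10([OH-]) = -log10(0.7261) = 0.139004
pH = 14 - pOH = 14 - 0.139004
pH = 13.860996, rounded to 4 dp:

13.8610


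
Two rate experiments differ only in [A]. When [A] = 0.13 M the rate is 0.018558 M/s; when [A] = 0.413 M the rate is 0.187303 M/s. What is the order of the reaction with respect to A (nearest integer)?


Rate is proportional to [A]^n, so rate2/rate1 = ([A]2/[A]1)^n. Take logs to solve for n.
rate2/rate1 = 0.187303 / 0.018558 = 10.0928
[A]2/[A]1 = 0.413 / 0.13 = 3.1769
n = ln(10.0928) / ln(3.1769) = 2.0
Nearest integer order:

2


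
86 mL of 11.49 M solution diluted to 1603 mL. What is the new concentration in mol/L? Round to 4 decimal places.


Dilution: M1*V1 = M2*V2, solve for M2.
M2 = M1*V1 / V2
M2 = 11.49 * 86 / 1603
M2 = 988.14 / 1603
M2 = 0.61643169 mol/L, rounded to 4 dp:

0.6164 mol/L


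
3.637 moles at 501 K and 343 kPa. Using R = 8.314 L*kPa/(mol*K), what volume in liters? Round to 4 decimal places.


PV = nRT, solve for V = nRT / P.
nRT = 3.637 * 8.314 * 501 = 15149.247
V = 15149.247 / 343
V = 44.16690087 L, rounded to 4 dp:

44.1669 L


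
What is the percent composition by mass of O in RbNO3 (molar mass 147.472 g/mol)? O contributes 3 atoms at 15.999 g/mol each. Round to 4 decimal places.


pct = 100 * (n_elem * M_elem) / M_total
mass_contribution = 3 * 15.999 = 47.997 g/mol
pct = 100 * 47.997 / 147.472
pct = 32.5465173 %, rounded to 4 dp:

32.5465 %


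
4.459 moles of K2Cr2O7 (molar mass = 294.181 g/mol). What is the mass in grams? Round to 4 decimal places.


mass = n * M
mass = 4.459 * 294.181
mass = 1311.753079 g, rounded to 4 dp:

1311.7531 g


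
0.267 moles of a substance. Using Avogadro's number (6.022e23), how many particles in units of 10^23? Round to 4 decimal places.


N = n * NA, then divide by 1e23 for the requested units.
N / 1e23 = n * 6.022
N / 1e23 = 0.267 * 6.022
N / 1e23 = 1.607874, rounded to 4 dp:

1.6079


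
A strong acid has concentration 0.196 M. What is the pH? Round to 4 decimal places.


A strong acid dissociates completely, so [H+] equals the given concentration.
pH = -log10([H+]) = -log10(0.196)
pH = 0.70774393, rounded to 4 dp:

0.7077


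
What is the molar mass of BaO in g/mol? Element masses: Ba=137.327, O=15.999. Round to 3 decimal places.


M = sum(count * atomic_mass) over atoms.
M = 1*137.327 + 1*15.999
M = 137.327 + 15.999
M = 153.326 g/mol, rounded to 3 dp:

153.326 g/mol


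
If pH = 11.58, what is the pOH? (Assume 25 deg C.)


At 25 deg C, pH + pOH = 14.
pOH = 14 - pH = 14 - 11.58
pOH = 2.42:

2.42


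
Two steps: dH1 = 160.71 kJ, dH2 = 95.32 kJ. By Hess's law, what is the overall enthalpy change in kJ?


Hess's law: enthalpy is a state function, so add the step enthalpies.
dH_total = dH1 + dH2 = 160.71 + (95.32)
dH_total = 256.03 kJ:

256.03 kJ


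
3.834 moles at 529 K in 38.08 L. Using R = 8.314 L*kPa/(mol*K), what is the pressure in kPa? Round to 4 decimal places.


PV = nRT, solve for P = nRT / V.
nRT = 3.834 * 8.314 * 529 = 16862.3384
P = 16862.3384 / 38.08
P = 442.8135084 kPa, rounded to 4 dp:

442.8135 kPa


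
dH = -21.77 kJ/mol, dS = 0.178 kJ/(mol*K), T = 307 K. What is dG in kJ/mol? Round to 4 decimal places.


Gibbs: dG = dH - T*dS (consistent units, dS already in kJ/(mol*K)).
T*dS = 307 * 0.178 = 54.646
dG = -21.77 - (54.646)
dG = -76.416 kJ/mol, rounded to 4 dp:

-76.4160 kJ/mol


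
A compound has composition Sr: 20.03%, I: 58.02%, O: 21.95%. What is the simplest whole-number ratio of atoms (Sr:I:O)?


Assume 100 g of compound, divide each mass% by atomic mass to get moles, then normalize by the smallest to get a raw atom ratio.
Moles per 100 g: Sr: 20.03/87.62 = 0.2286, I: 58.02/126.904 = 0.4572, O: 21.95/15.999 = 1.372
Raw ratio (divide by min = 0.2286): Sr: 1.0, I: 2.0, O: 6.002
Multiply by 1 to clear fractions: Sr: 1.0 ~= 1, I: 2.0 ~= 2, O: 6.002 ~= 6
Reduce by GCD to get the simplest whole-number ratio:

1:2:6


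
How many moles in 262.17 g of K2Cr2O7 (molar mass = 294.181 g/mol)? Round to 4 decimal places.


n = mass / M
n = 262.17 / 294.181
n = 0.89118604 mol, rounded to 4 dp:

0.8912 mol


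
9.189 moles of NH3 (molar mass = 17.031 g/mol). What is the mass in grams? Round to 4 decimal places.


mass = n * M
mass = 9.189 * 17.031
mass = 156.497859 g, rounded to 4 dp:

156.4979 g


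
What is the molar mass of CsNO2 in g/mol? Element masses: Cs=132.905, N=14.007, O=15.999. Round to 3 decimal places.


M = sum(count * atomic_mass) over atoms.
M = 1*132.905 + 1*14.007 + 2*15.999
M = 132.905 + 14.007 + 31.998
M = 178.91 g/mol, rounded to 3 dp:

178.910 g/mol


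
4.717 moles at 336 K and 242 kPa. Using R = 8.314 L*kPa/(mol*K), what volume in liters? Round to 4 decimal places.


PV = nRT, solve for V = nRT / P.
nRT = 4.717 * 8.314 * 336 = 13176.9584
V = 13176.9584 / 242
V = 54.45024132 L, rounded to 4 dp:

54.4502 L


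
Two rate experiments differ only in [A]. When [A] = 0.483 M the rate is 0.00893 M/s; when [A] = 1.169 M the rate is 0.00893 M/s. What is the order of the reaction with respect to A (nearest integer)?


Rate is proportional to [A]^n, so rate2/rate1 = ([A]2/[A]1)^n. Take logs to solve for n.
rate2/rate1 = 0.00893 / 0.00893 = 1.0
[A]2/[A]1 = 1.169 / 0.483 = 2.4203
n = ln(1.0) / ln(2.4203) = 0.0
Nearest integer order:

0


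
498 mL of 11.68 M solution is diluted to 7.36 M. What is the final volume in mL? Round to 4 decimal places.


Dilution: M1*V1 = M2*V2, solve for V2.
V2 = M1*V1 / M2
V2 = 11.68 * 498 / 7.36
V2 = 5816.64 / 7.36
V2 = 790.30434783 mL, rounded to 4 dp:

790.3043 mL


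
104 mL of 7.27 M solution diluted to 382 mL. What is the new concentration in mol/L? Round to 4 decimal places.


Dilution: M1*V1 = M2*V2, solve for M2.
M2 = M1*V1 / V2
M2 = 7.27 * 104 / 382
M2 = 756.08 / 382
M2 = 1.97926702 mol/L, rounded to 4 dp:

1.9793 mol/L


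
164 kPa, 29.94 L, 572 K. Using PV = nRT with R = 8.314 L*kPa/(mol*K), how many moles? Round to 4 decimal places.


PV = nRT, solve for n = PV / (RT).
PV = 164 * 29.94 = 4910.16
RT = 8.314 * 572 = 4755.608
n = 4910.16 / 4755.608
n = 1.03249889 mol, rounded to 4 dp:

1.0325 mol


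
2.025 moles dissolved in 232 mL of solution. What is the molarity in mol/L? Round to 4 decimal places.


Convert volume to liters: V_L = V_mL / 1000.
V_L = 232 / 1000 = 0.232 L
M = n / V_L = 2.025 / 0.232
M = 8.72844828 mol/L, rounded to 4 dp:

8.7284 mol/L


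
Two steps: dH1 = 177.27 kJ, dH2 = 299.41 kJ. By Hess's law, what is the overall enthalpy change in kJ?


Hess's law: enthalpy is a state function, so add the step enthalpies.
dH_total = dH1 + dH2 = 177.27 + (299.41)
dH_total = 476.68 kJ:

476.68 kJ


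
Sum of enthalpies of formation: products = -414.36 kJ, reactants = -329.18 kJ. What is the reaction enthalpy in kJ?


dH_rxn = sum(dH_f products) - sum(dH_f reactants)
dH_rxn = -414.36 - (-329.18)
dH_rxn = -85.18 kJ:

-85.18 kJ


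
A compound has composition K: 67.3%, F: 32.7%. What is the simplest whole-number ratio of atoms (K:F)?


Assume 100 g of compound, divide each mass% by atomic mass to get moles, then normalize by the smallest to get a raw atom ratio.
Moles per 100 g: K: 67.3/39.098 = 1.7213, F: 32.7/18.998 = 1.7212
Raw ratio (divide by min = 1.7212): K: 1.0, F: 1.0
Multiply by 1 to clear fractions: K: 1.0 ~= 1, F: 1.0 ~= 1
Reduce by GCD to get the simplest whole-number ratio:

1:1


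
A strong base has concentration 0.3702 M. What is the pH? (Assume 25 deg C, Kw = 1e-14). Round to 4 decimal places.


A strong base dissociates completely, so [OH-] equals the given concentration.
pOH = -log10([OH-]) = -log10(0.3702) = 0.431564
pH = 14 - pOH = 14 - 0.431564
pH = 13.568436, rounded to 4 dp:

13.5684


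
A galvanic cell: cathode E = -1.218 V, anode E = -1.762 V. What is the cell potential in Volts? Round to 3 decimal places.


Standard cell potential: E_cell = E_cathode - E_anode.
E_cell = -1.218 - (-1.762)
E_cell = 0.544 V, rounded to 3 dp:

0.544 V


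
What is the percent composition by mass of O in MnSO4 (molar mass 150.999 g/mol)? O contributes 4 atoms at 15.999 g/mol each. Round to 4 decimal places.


pct = 100 * (n_elem * M_elem) / M_total
mass_contribution = 4 * 15.999 = 63.996 g/mol
pct = 100 * 63.996 / 150.999
pct = 42.38173763 %, rounded to 4 dp:

42.3817 %


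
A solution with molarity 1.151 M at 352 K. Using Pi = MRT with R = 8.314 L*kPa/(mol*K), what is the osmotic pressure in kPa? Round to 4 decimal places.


Osmotic pressure (van't Hoff): Pi = M*R*T.
RT = 8.314 * 352 = 2926.528
Pi = 1.151 * 2926.528
Pi = 3368.433728 kPa, rounded to 4 dp:

3368.4337 kPa


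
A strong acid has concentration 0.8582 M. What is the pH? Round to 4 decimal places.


A strong acid dissociates completely, so [H+] equals the given concentration.
pH = -log10([H+]) = -log10(0.8582)
pH = 0.06641149, rounded to 4 dp:

0.0664


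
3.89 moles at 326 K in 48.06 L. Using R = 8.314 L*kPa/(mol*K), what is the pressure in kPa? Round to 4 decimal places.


PV = nRT, solve for P = nRT / V.
nRT = 3.89 * 8.314 * 326 = 10543.316
P = 10543.316 / 48.06
P = 219.37819392 kPa, rounded to 4 dp:

219.3782 kPa


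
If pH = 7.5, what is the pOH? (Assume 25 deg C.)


At 25 deg C, pH + pOH = 14.
pOH = 14 - pH = 14 - 7.5
pOH = 6.5:

6.50


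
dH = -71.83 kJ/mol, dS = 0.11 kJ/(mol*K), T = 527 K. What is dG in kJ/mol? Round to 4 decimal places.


Gibbs: dG = dH - T*dS (consistent units, dS already in kJ/(mol*K)).
T*dS = 527 * 0.11 = 57.97
dG = -71.83 - (57.97)
dG = -129.8 kJ/mol, rounded to 4 dp:

-129.8000 kJ/mol


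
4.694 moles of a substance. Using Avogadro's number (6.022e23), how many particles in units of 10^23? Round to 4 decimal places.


N = n * NA, then divide by 1e23 for the requested units.
N / 1e23 = n * 6.022
N / 1e23 = 4.694 * 6.022
N / 1e23 = 28.267268, rounded to 4 dp:

28.2673


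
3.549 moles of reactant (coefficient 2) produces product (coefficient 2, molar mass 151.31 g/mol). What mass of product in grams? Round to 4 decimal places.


Use the coefficient ratio to convert reactant moles to product moles, then multiply by the product's molar mass.
moles_P = moles_R * (coeff_P / coeff_R) = 3.549 * (2/2) = 3.549
mass_P = moles_P * M_P = 3.549 * 151.31
mass_P = 536.99919 g, rounded to 4 dp:

536.9992 g


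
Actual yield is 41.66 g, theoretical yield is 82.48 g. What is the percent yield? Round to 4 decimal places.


% yield = 100 * actual / theoretical
% yield = 100 * 41.66 / 82.48
% yield = 50.50921435 %, rounded to 4 dp:

50.5092 %


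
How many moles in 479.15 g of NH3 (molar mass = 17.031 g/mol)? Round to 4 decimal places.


n = mass / M
n = 479.15 / 17.031
n = 28.13399096 mol, rounded to 4 dp:

28.1340 mol


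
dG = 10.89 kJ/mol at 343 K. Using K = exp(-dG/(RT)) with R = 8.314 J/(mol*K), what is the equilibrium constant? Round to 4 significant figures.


dG is in kJ/mol; multiply by 1000 to match R in J/(mol*K).
RT = 8.314 * 343 = 2851.702 J/mol
exponent = -dG*1000 / (RT) = -(10.89*1000) / 2851.702 = -3.81877209
K = exp(-3.81877209)
K = 0.021954743, rounded to 4 significant figures:

0.02195


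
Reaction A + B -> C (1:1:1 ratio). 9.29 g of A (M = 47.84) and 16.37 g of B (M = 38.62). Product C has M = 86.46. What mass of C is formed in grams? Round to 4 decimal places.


Find moles of each reactant; the smaller value is the limiting reagent in a 1:1:1 reaction, so moles_C equals moles of the limiter.
n_A = mass_A / M_A = 9.29 / 47.84 = 0.194189 mol
n_B = mass_B / M_B = 16.37 / 38.62 = 0.423874 mol
Limiting reagent: A (smaller), n_limiting = 0.194189 mol
mass_C = n_limiting * M_C = 0.194189 * 86.46
mass_C = 16.78958094 g, rounded to 4 dp:

16.7896 g


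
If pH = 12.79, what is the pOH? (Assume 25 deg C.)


At 25 deg C, pH + pOH = 14.
pOH = 14 - pH = 14 - 12.79
pOH = 1.21:

1.21


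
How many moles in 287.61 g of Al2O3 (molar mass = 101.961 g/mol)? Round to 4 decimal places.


n = mass / M
n = 287.61 / 101.961
n = 2.82078442 mol, rounded to 4 dp:

2.8208 mol


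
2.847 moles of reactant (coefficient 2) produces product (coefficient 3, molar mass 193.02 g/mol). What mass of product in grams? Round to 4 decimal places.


Use the coefficient ratio to convert reactant moles to product moles, then multiply by the product's molar mass.
moles_P = moles_R * (coeff_P / coeff_R) = 2.847 * (3/2) = 4.2705
mass_P = moles_P * M_P = 4.2705 * 193.02
mass_P = 824.29191 g, rounded to 4 dp:

824.2919 g


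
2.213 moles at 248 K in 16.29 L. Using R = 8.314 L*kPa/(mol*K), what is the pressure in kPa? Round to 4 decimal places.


PV = nRT, solve for P = nRT / V.
nRT = 2.213 * 8.314 * 248 = 4562.9227
P = 4562.9227 / 16.29
P = 280.105752 kPa, rounded to 4 dp:

280.1058 kPa


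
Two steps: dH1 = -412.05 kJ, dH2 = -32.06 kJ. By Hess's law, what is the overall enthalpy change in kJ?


Hess's law: enthalpy is a state function, so add the step enthalpies.
dH_total = dH1 + dH2 = -412.05 + (-32.06)
dH_total = -444.11 kJ:

-444.11 kJ


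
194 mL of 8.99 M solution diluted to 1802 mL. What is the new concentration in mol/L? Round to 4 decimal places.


Dilution: M1*V1 = M2*V2, solve for M2.
M2 = M1*V1 / V2
M2 = 8.99 * 194 / 1802
M2 = 1744.06 / 1802
M2 = 0.96784684 mol/L, rounded to 4 dp:

0.9678 mol/L


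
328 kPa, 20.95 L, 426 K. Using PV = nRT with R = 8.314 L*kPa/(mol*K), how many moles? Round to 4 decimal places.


PV = nRT, solve for n = PV / (RT).
PV = 328 * 20.95 = 6871.6
RT = 8.314 * 426 = 3541.764
n = 6871.6 / 3541.764
n = 1.94016315 mol, rounded to 4 dp:

1.9402 mol


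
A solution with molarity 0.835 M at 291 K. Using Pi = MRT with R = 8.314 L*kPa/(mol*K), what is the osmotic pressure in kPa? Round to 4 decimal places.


Osmotic pressure (van't Hoff): Pi = M*R*T.
RT = 8.314 * 291 = 2419.374
Pi = 0.835 * 2419.374
Pi = 2020.17729 kPa, rounded to 4 dp:

2020.1773 kPa


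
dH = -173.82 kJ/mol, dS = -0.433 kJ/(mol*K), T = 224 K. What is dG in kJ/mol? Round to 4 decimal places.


Gibbs: dG = dH - T*dS (consistent units, dS already in kJ/(mol*K)).
T*dS = 224 * -0.433 = -96.992
dG = -173.82 - (-96.992)
dG = -76.828 kJ/mol, rounded to 4 dp:

-76.8280 kJ/mol


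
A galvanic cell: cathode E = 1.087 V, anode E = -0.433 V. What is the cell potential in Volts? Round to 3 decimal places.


Standard cell potential: E_cell = E_cathode - E_anode.
E_cell = 1.087 - (-0.433)
E_cell = 1.52 V, rounded to 3 dp:

1.520 V


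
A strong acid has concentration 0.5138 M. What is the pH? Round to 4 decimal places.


A strong acid dissociates completely, so [H+] equals the given concentration.
pH = -log10([H+]) = -log10(0.5138)
pH = 0.2892059, rounded to 4 dp:

0.2892


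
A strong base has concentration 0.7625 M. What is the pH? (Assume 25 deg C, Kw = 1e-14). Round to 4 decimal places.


A strong base dissociates completely, so [OH-] equals the given concentration.
pOH = -log10([OH-]) = -log10(0.7625) = 0.11776
pH = 14 - pOH = 14 - 0.11776
pH = 13.88224, rounded to 4 dp:

13.8822


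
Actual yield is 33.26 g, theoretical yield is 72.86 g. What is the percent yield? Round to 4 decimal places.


% yield = 100 * actual / theoretical
% yield = 100 * 33.26 / 72.86
% yield = 45.64919023 %, rounded to 4 dp:

45.6492 %


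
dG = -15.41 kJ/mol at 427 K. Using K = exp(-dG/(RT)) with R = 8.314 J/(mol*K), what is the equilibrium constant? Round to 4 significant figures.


dG is in kJ/mol; multiply by 1000 to match R in J/(mol*K).
RT = 8.314 * 427 = 3550.078 J/mol
exponent = -dG*1000 / (RT) = -(-15.41*1000) / 3550.078 = 4.3407497
K = exp(4.3407497)
K = 76.765069, rounded to 4 significant figures:

76.77


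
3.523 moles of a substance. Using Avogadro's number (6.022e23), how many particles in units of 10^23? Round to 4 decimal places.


N = n * NA, then divide by 1e23 for the requested units.
N / 1e23 = n * 6.022
N / 1e23 = 3.523 * 6.022
N / 1e23 = 21.215506, rounded to 4 dp:

21.2155


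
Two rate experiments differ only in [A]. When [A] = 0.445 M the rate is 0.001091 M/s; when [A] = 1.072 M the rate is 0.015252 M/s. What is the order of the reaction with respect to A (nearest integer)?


Rate is proportional to [A]^n, so rate2/rate1 = ([A]2/[A]1)^n. Take logs to solve for n.
rate2/rate1 = 0.015252 / 0.001091 = 13.9798
[A]2/[A]1 = 1.072 / 0.445 = 2.409
n = ln(13.9798) / ln(2.409) = 3.0
Nearest integer order:

3


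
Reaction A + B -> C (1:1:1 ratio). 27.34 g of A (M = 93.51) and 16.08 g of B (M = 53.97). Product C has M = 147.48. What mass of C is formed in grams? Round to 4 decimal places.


Find moles of each reactant; the smaller value is the limiting reagent in a 1:1:1 reaction, so moles_C equals moles of the limiter.
n_A = mass_A / M_A = 27.34 / 93.51 = 0.292375 mol
n_B = mass_B / M_B = 16.08 / 53.97 = 0.297943 mol
Limiting reagent: A (smaller), n_limiting = 0.292375 mol
mass_C = n_limiting * M_C = 0.292375 * 147.48
mass_C = 43.119465 g, rounded to 4 dp:

43.1195 g


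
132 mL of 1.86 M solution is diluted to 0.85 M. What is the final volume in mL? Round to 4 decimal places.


Dilution: M1*V1 = M2*V2, solve for V2.
V2 = M1*V1 / M2
V2 = 1.86 * 132 / 0.85
V2 = 245.52 / 0.85
V2 = 288.84705882 mL, rounded to 4 dp:

288.8471 mL


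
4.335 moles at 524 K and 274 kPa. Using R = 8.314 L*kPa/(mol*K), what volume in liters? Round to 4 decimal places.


PV = nRT, solve for V = nRT / P.
nRT = 4.335 * 8.314 * 524 = 18885.5836
V = 18885.5836 / 274
V = 68.92548759 L, rounded to 4 dp:

68.9255 L


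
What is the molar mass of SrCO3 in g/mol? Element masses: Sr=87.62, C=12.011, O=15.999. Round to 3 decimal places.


M = sum(count * atomic_mass) over atoms.
M = 1*87.62 + 1*12.011 + 3*15.999
M = 87.62 + 12.011 + 47.997
M = 147.628 g/mol, rounded to 3 dp:

147.628 g/mol


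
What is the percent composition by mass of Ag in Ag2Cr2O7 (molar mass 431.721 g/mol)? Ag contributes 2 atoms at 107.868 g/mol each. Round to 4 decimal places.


pct = 100 * (n_elem * M_elem) / M_total
mass_contribution = 2 * 107.868 = 215.736 g/mol
pct = 100 * 215.736 / 431.721
pct = 49.97116193 %, rounded to 4 dp:

49.9712 %


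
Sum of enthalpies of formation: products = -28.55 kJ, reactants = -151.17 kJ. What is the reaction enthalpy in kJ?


dH_rxn = sum(dH_f products) - sum(dH_f reactants)
dH_rxn = -28.55 - (-151.17)
dH_rxn = 122.62 kJ:

122.62 kJ


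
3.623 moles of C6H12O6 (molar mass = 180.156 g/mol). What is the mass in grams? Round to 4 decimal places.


mass = n * M
mass = 3.623 * 180.156
mass = 652.705188 g, rounded to 4 dp:

652.7052 g


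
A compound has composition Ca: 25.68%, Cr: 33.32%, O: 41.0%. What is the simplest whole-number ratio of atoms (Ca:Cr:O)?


Assume 100 g of compound, divide each mass% by atomic mass to get moles, then normalize by the smallest to get a raw atom ratio.
Moles per 100 g: Ca: 25.68/40.078 = 0.6408, Cr: 33.32/51.996 = 0.6408, O: 41.0/15.999 = 2.5627
Raw ratio (divide by min = 0.6408): Ca: 1.0, Cr: 1.0, O: 3.999
Multiply by 1 to clear fractions: Ca: 1.0 ~= 1, Cr: 1.0 ~= 1, O: 3.999 ~= 4
Reduce by GCD to get the simplest whole-number ratio:

1:1:4


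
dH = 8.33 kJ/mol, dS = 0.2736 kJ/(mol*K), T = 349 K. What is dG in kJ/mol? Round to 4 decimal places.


Gibbs: dG = dH - T*dS (consistent units, dS already in kJ/(mol*K)).
T*dS = 349 * 0.2736 = 95.4864
dG = 8.33 - (95.4864)
dG = -87.1564 kJ/mol, rounded to 4 dp:

-87.1564 kJ/mol


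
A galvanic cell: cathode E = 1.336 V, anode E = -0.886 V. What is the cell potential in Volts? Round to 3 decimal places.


Standard cell potential: E_cell = E_cathode - E_anode.
E_cell = 1.336 - (-0.886)
E_cell = 2.222 V, rounded to 3 dp:

2.222 V


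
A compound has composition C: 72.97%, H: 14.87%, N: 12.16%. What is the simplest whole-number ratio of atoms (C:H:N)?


Assume 100 g of compound, divide each mass% by atomic mass to get moles, then normalize by the smallest to get a raw atom ratio.
Moles per 100 g: C: 72.97/12.011 = 6.0753, H: 14.87/1.008 = 14.752, N: 12.16/14.007 = 0.8681
Raw ratio (divide by min = 0.8681): C: 6.998, H: 16.993, N: 1.0
Multiply by 1 to clear fractions: C: 6.998 ~= 7, H: 16.993 ~= 17, N: 1.0 ~= 1
Reduce by GCD to get the simplest whole-number ratio:

7:17:1


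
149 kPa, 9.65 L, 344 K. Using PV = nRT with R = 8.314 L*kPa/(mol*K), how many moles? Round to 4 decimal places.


PV = nRT, solve for n = PV / (RT).
PV = 149 * 9.65 = 1437.85
RT = 8.314 * 344 = 2860.016
n = 1437.85 / 2860.016
n = 0.50274194 mol, rounded to 4 dp:

0.5027 mol


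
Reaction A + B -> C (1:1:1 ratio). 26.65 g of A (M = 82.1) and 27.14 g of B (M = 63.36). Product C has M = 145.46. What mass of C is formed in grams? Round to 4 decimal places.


Find moles of each reactant; the smaller value is the limiting reagent in a 1:1:1 reaction, so moles_C equals moles of the limiter.
n_A = mass_A / M_A = 26.65 / 82.1 = 0.324604 mol
n_B = mass_B / M_B = 27.14 / 63.36 = 0.428346 mol
Limiting reagent: A (smaller), n_limiting = 0.324604 mol
mass_C = n_limiting * M_C = 0.324604 * 145.46
mass_C = 47.21689784 g, rounded to 4 dp:

47.2169 g


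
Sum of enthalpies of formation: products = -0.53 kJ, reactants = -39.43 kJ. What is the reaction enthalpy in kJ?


dH_rxn = sum(dH_f products) - sum(dH_f reactants)
dH_rxn = -0.53 - (-39.43)
dH_rxn = 38.9 kJ:

38.90 kJ


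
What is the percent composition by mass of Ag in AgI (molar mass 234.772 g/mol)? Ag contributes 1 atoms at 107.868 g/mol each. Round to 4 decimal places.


pct = 100 * (n_elem * M_elem) / M_total
mass_contribution = 1 * 107.868 = 107.868 g/mol
pct = 100 * 107.868 / 234.772
pct = 45.94585385 %, rounded to 4 dp:

45.9459 %


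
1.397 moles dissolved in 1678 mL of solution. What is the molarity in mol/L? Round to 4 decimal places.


Convert volume to liters: V_L = V_mL / 1000.
V_L = 1678 / 1000 = 1.678 L
M = n / V_L = 1.397 / 1.678
M = 0.83253874 mol/L, rounded to 4 dp:

0.8325 mol/L
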